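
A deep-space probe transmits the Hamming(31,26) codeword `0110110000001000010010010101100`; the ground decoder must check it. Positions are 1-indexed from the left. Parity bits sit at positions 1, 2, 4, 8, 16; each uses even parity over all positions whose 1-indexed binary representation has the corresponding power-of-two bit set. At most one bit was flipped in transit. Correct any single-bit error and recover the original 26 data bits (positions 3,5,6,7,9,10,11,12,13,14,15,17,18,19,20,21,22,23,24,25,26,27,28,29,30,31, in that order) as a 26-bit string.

11100010100010010010101100

s1: b1⊕b3⊕b5⊕b7⊕b9⊕b11⊕b13⊕b15⊕b17⊕b19⊕b21⊕b23⊕b25⊕b27⊕b29⊕b31 = 0⊕1⊕1⊕0⊕0⊕0⊕1⊕0⊕0⊕0⊕1⊕0⊕0⊕0⊕1⊕0 = 1
s2: b2⊕b3⊕b6⊕b7⊕b10⊕b11⊕b14⊕b15⊕b18⊕b19⊕b22⊕b23⊕b26⊕b27⊕b30⊕b31 = 1⊕1⊕1⊕0⊕0⊕0⊕0⊕0⊕1⊕0⊕0⊕0⊕1⊕0⊕0⊕0 = 1
s4: b4⊕b5⊕b6⊕b7⊕b12⊕b13⊕b14⊕b15⊕b20⊕b21⊕b22⊕b23⊕b28⊕b29⊕b30⊕b31 = 0⊕1⊕1⊕0⊕0⊕1⊕0⊕0⊕0⊕1⊕0⊕0⊕1⊕1⊕0⊕0 = 0
s8: b8⊕b9⊕b10⊕b11⊕b12⊕b13⊕b14⊕b15⊕b24⊕b25⊕b26⊕b27⊕b28⊕b29⊕b30⊕b31 = 0⊕0⊕0⊕0⊕0⊕1⊕0⊕0⊕1⊕0⊕1⊕0⊕1⊕1⊕0⊕0 = 1
s16: b16⊕b17⊕b18⊕b19⊕b20⊕b21⊕b22⊕b23⊕b24⊕b25⊕b26⊕b27⊕b28⊕b29⊕b30⊕b31 = 0⊕0⊕1⊕0⊕0⊕1⊕0⊕0⊕1⊕0⊕1⊕0⊕1⊕1⊕0⊕0 = 0
Syndrome (s16...s1) = 01011 → position 11.
Flip bit 11: corrected codeword = 0110110000101000010010010101100
Data bits at positions 3,5,6,7,9,10,11,12,13,14,15,17,18,19,20,21,22,23,24,25,26,27,28,29,30,31: 11100010100010010010101100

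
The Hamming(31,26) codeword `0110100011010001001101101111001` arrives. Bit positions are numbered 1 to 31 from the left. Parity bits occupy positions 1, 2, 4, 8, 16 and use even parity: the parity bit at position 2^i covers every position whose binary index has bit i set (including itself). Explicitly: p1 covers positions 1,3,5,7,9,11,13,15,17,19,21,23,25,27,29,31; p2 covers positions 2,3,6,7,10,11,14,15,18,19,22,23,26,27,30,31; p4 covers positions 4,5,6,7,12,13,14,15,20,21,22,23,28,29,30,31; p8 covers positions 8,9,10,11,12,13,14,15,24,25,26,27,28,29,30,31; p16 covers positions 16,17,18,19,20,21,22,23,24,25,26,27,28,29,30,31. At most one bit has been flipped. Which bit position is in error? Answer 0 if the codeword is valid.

s1: b1⊕b3⊕b5⊕b7⊕b9⊕b11⊕b13⊕b15⊕b17⊕b19⊕b21⊕b23⊕b25⊕b27⊕b29⊕b31 = 0⊕1⊕1⊕0⊕1⊕0⊕0⊕0⊕0⊕1⊕0⊕1⊕1⊕1⊕0⊕1 = 0
s2: b2⊕b3⊕b6⊕b7⊕b10⊕b11⊕b14⊕b15⊕b18⊕b19⊕b22⊕b23⊕b26⊕b27⊕b30⊕b31 = 1⊕1⊕0⊕0⊕1⊕0⊕0⊕0⊕0⊕1⊕1⊕1⊕1⊕1⊕0⊕1 = 1
s4: b4⊕b5⊕b6⊕b7⊕b12⊕b13⊕b14⊕b15⊕b20⊕b21⊕b22⊕b23⊕b28⊕b29⊕b30⊕b31 = 0⊕1⊕0⊕0⊕1⊕0⊕0⊕0⊕1⊕0⊕1⊕1⊕1⊕0⊕0⊕1 = 1
s8: b8⊕b9⊕b10⊕b11⊕b12⊕b13⊕b14⊕b15⊕b24⊕b25⊕b26⊕b27⊕b28⊕b29⊕b30⊕b31 = 0⊕1⊕1⊕0⊕1⊕0⊕0⊕0⊕0⊕1⊕1⊕1⊕1⊕0⊕0⊕1 = 0
s16: b16⊕b17⊕b18⊕b19⊕b20⊕b21⊕b22⊕b23⊕b24⊕b25⊕b26⊕b27⊕b28⊕b29⊕b30⊕b31 = 1⊕0⊕0⊕1⊕1⊕0⊕1⊕1⊕0⊕1⊕1⊕1⊕1⊕0⊕0⊕1 = 0
Syndrome (s16...s1) = 00110 → position 6.

6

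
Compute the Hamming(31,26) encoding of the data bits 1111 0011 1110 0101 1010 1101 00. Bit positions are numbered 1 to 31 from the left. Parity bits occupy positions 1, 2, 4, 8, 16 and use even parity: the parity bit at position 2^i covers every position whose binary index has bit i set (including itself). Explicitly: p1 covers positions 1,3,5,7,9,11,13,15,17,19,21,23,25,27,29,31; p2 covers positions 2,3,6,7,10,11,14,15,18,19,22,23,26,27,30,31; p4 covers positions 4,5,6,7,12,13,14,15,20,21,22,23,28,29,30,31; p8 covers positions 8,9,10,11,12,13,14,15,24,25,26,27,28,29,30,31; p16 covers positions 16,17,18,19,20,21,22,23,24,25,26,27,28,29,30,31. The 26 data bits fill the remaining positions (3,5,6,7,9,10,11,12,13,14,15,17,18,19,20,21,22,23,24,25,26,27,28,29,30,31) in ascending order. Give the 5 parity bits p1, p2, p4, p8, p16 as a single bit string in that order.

Place data bits at non-power-of-two positions: b3=1, b5=1, b6=1, b7=1, b9=0, b10=0, b11=1, b12=1, b13=1, b14=1, b15=1, b17=0, b18=0, b19=1, b20=0, b21=1, b22=1, b23=0, b24=1, b25=0, b26=1, b27=1, b28=0, b29=1, b30=0, b31=0.
p1 = XOR of data positions {3,5,7,9,11,13,15,17,19,21,23,25,27,29,31} = 1⊕1⊕1⊕0⊕1⊕1⊕1⊕0⊕1⊕1⊕0⊕0⊕1⊕1⊕0 = 0
p2 = XOR of data positions {3,6,7,10,11,14,15,18,19,22,23,26,27,30,31} = 1⊕1⊕1⊕0⊕1⊕1⊕1⊕0⊕1⊕1⊕0⊕1⊕1⊕0⊕0 = 0
p4 = XOR of data positions {5,6,7,12,13,14,15,20,21,22,23,28,29,30,31} = 1⊕1⊕1⊕1⊕1⊕1⊕1⊕0⊕1⊕1⊕0⊕0⊕1⊕0⊕0 = 0
p8 = XOR of data positions {9,10,11,12,13,14,15,24,25,26,27,28,29,30,31} = 0⊕0⊕1⊕1⊕1⊕1⊕1⊕1⊕0⊕1⊕1⊕0⊕1⊕0⊕0 = 1
p16 = XOR of data positions {17,18,19,20,21,22,23,24,25,26,27,28,29,30,31} = 0⊕0⊕1⊕0⊕1⊕1⊕0⊕1⊕0⊕1⊕1⊕0⊕1⊕0⊕0 = 1
Parity bits p1,p2,p4,p8,p16 = 00011

00011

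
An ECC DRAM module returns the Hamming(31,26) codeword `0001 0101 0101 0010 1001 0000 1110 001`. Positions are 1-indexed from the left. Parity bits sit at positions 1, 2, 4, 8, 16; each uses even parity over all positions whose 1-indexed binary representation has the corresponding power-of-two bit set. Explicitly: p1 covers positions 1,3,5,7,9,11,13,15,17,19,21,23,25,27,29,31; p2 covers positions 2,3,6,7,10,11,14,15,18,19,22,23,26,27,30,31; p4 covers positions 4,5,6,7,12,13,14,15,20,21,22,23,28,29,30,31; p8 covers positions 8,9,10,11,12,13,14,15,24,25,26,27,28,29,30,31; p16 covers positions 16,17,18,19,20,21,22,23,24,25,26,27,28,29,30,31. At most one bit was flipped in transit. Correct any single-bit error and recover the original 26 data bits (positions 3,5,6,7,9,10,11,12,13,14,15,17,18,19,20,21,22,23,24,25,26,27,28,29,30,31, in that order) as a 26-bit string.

00100101001100100001110001

s1: b1⊕b3⊕b5⊕b7⊕b9⊕b11⊕b13⊕b15⊕b17⊕b19⊕b21⊕b23⊕b25⊕b27⊕b29⊕b31 = 0⊕0⊕0⊕0⊕0⊕0⊕0⊕1⊕1⊕0⊕0⊕0⊕1⊕1⊕0⊕1 = 1
s2: b2⊕b3⊕b6⊕b7⊕b10⊕b11⊕b14⊕b15⊕b18⊕b19⊕b22⊕b23⊕b26⊕b27⊕b30⊕b31 = 0⊕0⊕1⊕0⊕1⊕0⊕0⊕1⊕0⊕0⊕0⊕0⊕1⊕1⊕0⊕1 = 0
s4: b4⊕b5⊕b6⊕b7⊕b12⊕b13⊕b14⊕b15⊕b20⊕b21⊕b22⊕b23⊕b28⊕b29⊕b30⊕b31 = 1⊕0⊕1⊕0⊕1⊕0⊕0⊕1⊕1⊕0⊕0⊕0⊕0⊕0⊕0⊕1 = 0
s8: b8⊕b9⊕b10⊕b11⊕b12⊕b13⊕b14⊕b15⊕b24⊕b25⊕b26⊕b27⊕b28⊕b29⊕b30⊕b31 = 1⊕0⊕1⊕0⊕1⊕0⊕0⊕1⊕0⊕1⊕1⊕1⊕0⊕0⊕0⊕1 = 0
s16: b16⊕b17⊕b18⊕b19⊕b20⊕b21⊕b22⊕b23⊕b24⊕b25⊕b26⊕b27⊕b28⊕b29⊕b30⊕b31 = 0⊕1⊕0⊕0⊕1⊕0⊕0⊕0⊕0⊕1⊕1⊕1⊕0⊕0⊕0⊕1 = 0
Syndrome (s16...s1) = 00001 → position 1.
Flip bit 1: corrected codeword = 1001010101010010100100001110001
Data bits at positions 3,5,6,7,9,10,11,12,13,14,15,17,18,19,20,21,22,23,24,25,26,27,28,29,30,31: 00100101001100100001110001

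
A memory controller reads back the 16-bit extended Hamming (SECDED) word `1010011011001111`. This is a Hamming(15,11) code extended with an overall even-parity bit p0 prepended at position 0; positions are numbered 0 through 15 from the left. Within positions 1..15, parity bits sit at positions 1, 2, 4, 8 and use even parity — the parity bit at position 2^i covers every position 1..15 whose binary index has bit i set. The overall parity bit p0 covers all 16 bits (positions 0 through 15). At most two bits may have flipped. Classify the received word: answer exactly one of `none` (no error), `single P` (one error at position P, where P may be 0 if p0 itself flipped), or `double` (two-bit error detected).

s1: b1⊕b3⊕b5⊕b7⊕b9⊕b11⊕b13⊕b15 = 0⊕0⊕1⊕0⊕1⊕0⊕1⊕1 = 0
s2: b2⊕b3⊕b6⊕b7⊕b10⊕b11⊕b14⊕b15 = 1⊕0⊕1⊕0⊕0⊕0⊕1⊕1 = 0
s4: b4⊕b5⊕b6⊕b7⊕b12⊕b13⊕b14⊕b15 = 0⊕1⊕1⊕0⊕1⊕1⊕1⊕1 = 0
s8: b8⊕b9⊕b10⊕b11⊕b12⊕b13⊕b14⊕b15 = 1⊕1⊕0⊕0⊕1⊕1⊕1⊕1 = 0
Syndrome (s8...s1) = 0000 → position 0 (no error).
Overall parity (XOR of all 16 bits, including p0): 1⊕0⊕1⊕0⊕0⊕1⊕1⊕0⊕1⊕1⊕0⊕0⊕1⊕1⊕1⊕1 = 0
Overall=0, syndrome position=0 → no error.

none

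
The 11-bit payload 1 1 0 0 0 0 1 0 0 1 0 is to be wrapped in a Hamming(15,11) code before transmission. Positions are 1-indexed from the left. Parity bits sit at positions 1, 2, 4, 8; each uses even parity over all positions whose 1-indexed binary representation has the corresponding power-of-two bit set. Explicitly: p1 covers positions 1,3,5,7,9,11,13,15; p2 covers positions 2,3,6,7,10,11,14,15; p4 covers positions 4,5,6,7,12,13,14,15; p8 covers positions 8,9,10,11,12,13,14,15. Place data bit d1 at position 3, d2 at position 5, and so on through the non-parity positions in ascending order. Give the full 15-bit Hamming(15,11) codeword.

111010000010010

Place data bits at non-power-of-two positions: b3=1, b5=1, b6=0, b7=0, b9=0, b10=0, b11=1, b12=0, b13=0, b14=1, b15=0.
p1 = XOR of data positions {3,5,7,9,11,13,15} = 1⊕1⊕0⊕0⊕1⊕0⊕0 = 1
p2 = XOR of data positions {3,6,7,10,11,14,15} = 1⊕0⊕0⊕0⊕1⊕1⊕0 = 1
p4 = XOR of data positions {5,6,7,12,13,14,15} = 1⊕0⊕0⊕0⊕0⊕1⊕0 = 0
p8 = XOR of data positions {9,10,11,12,13,14,15} = 0⊕0⊕1⊕0⊕0⊕1⊕0 = 0
Codeword b1..b15 = 111010000010010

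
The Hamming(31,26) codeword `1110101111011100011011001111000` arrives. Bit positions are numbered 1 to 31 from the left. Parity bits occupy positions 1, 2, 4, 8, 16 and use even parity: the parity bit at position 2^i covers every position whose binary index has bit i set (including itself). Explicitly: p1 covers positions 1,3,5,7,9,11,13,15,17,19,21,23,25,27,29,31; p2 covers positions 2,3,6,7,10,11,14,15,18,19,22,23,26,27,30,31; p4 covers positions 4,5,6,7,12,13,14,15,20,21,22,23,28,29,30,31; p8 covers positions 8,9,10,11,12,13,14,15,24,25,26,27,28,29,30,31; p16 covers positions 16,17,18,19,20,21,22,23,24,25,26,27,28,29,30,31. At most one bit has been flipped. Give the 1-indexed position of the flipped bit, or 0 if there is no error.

s1: b1⊕b3⊕b5⊕b7⊕b9⊕b11⊕b13⊕b15⊕b17⊕b19⊕b21⊕b23⊕b25⊕b27⊕b29⊕b31 = 1⊕1⊕1⊕1⊕1⊕0⊕1⊕0⊕0⊕1⊕1⊕0⊕1⊕1⊕0⊕0 = 0
s2: b2⊕b3⊕b6⊕b7⊕b10⊕b11⊕b14⊕b15⊕b18⊕b19⊕b22⊕b23⊕b26⊕b27⊕b30⊕b31 = 1⊕1⊕0⊕1⊕1⊕0⊕1⊕0⊕1⊕1⊕1⊕0⊕1⊕1⊕0⊕0 = 0
s4: b4⊕b5⊕b6⊕b7⊕b12⊕b13⊕b14⊕b15⊕b20⊕b21⊕b22⊕b23⊕b28⊕b29⊕b30⊕b31 = 0⊕1⊕0⊕1⊕1⊕1⊕1⊕0⊕0⊕1⊕1⊕0⊕1⊕0⊕0⊕0 = 0
s8: b8⊕b9⊕b10⊕b11⊕b12⊕b13⊕b14⊕b15⊕b24⊕b25⊕b26⊕b27⊕b28⊕b29⊕b30⊕b31 = 1⊕1⊕1⊕0⊕1⊕1⊕1⊕0⊕0⊕1⊕1⊕1⊕1⊕0⊕0⊕0 = 0
s16: b16⊕b17⊕b18⊕b19⊕b20⊕b21⊕b22⊕b23⊕b24⊕b25⊕b26⊕b27⊕b28⊕b29⊕b30⊕b31 = 0⊕0⊕1⊕1⊕0⊕1⊕1⊕0⊕0⊕1⊕1⊕1⊕1⊕0⊕0⊕0 = 0
Syndrome (s16...s1) = 00000 → position 0 (no error).

0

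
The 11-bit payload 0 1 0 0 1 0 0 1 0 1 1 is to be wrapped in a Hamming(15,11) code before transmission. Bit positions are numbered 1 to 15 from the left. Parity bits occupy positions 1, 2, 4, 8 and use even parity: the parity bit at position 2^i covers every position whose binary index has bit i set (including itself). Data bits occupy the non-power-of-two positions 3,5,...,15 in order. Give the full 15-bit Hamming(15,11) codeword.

Place data bits at non-power-of-two positions: b3=0, b5=1, b6=0, b7=0, b9=1, b10=0, b11=0, b12=1, b13=0, b14=1, b15=1.
p1 = XOR of data positions {3,5,7,9,11,13,15} = 0⊕1⊕0⊕1⊕0⊕0⊕1 = 1
p2 = XOR of data positions {3,6,7,10,11,14,15} = 0⊕0⊕0⊕0⊕0⊕1⊕1 = 0
p4 = XOR of data positions {5,6,7,12,13,14,15} = 1⊕0⊕0⊕1⊕0⊕1⊕1 = 0
p8 = XOR of data positions {9,10,11,12,13,14,15} = 1⊕0⊕0⊕1⊕0⊕1⊕1 = 0
Codeword b1..b15 = 100010001001011

100010001001011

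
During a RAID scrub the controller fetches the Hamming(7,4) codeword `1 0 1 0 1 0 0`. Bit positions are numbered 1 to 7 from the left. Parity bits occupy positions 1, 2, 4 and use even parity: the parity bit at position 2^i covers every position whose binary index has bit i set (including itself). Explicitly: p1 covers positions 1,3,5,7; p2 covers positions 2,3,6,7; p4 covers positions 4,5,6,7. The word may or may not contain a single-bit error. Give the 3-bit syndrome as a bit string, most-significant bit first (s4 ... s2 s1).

s1: b1⊕b3⊕b5⊕b7 = 1⊕1⊕1⊕0 = 1
s2: b2⊕b3⊕b6⊕b7 = 0⊕1⊕0⊕0 = 1
s4: b4⊕b5⊕b6⊕b7 = 0⊕1⊕0⊕0 = 1
Syndrome (s4...s1) = 111 → position 7.

111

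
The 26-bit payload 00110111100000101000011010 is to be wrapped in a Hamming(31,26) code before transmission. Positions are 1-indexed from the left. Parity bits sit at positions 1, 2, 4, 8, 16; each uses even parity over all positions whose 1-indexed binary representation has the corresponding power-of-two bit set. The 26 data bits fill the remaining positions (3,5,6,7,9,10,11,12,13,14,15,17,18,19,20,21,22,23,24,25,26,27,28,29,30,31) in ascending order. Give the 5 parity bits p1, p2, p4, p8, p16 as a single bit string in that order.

01011

Place data bits at non-power-of-two positions: b3=0, b5=0, b6=1, b7=1, b9=0, b10=1, b11=1, b12=1, b13=1, b14=0, b15=0, b17=0, b18=0, b19=0, b20=1, b21=0, b22=1, b23=0, b24=0, b25=0, b26=0, b27=1, b28=1, b29=0, b30=1, b31=0.
p1 = XOR of data positions {3,5,7,9,11,13,15,17,19,21,23,25,27,29,31} = 0⊕0⊕1⊕0⊕1⊕1⊕0⊕0⊕0⊕0⊕0⊕0⊕1⊕0⊕0 = 0
p2 = XOR of data positions {3,6,7,10,11,14,15,18,19,22,23,26,27,30,31} = 0⊕1⊕1⊕1⊕1⊕0⊕0⊕0⊕0⊕1⊕0⊕0⊕1⊕1⊕0 = 1
p4 = XOR of data positions {5,6,7,12,13,14,15,20,21,22,23,28,29,30,31} = 0⊕1⊕1⊕1⊕1⊕0⊕0⊕1⊕0⊕1⊕0⊕1⊕0⊕1⊕0 = 0
p8 = XOR of data positions {9,10,11,12,13,14,15,24,25,26,27,28,29,30,31} = 0⊕1⊕1⊕1⊕1⊕0⊕0⊕0⊕0⊕0⊕1⊕1⊕0⊕1⊕0 = 1
p16 = XOR of data positions {17,18,19,20,21,22,23,24,25,26,27,28,29,30,31} = 0⊕0⊕0⊕1⊕0⊕1⊕0⊕0⊕0⊕0⊕1⊕1⊕0⊕1⊕0 = 1
Parity bits p1,p2,p4,p8,p16 = 01011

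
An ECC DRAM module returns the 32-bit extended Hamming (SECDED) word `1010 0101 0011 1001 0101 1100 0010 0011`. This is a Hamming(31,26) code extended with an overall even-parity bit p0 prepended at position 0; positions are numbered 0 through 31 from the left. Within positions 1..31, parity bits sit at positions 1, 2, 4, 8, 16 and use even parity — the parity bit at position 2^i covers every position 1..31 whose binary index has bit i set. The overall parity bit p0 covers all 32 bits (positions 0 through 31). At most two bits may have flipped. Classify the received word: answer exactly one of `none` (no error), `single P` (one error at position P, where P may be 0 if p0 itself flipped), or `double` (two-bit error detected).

s1: b1⊕b3⊕b5⊕b7⊕b9⊕b11⊕b13⊕b15⊕b17⊕b19⊕b21⊕b23⊕b25⊕b27⊕b29⊕b31 = 0⊕0⊕1⊕1⊕0⊕1⊕0⊕1⊕1⊕1⊕1⊕0⊕0⊕0⊕0⊕1 = 0
s2: b2⊕b3⊕b6⊕b7⊕b10⊕b11⊕b14⊕b15⊕b18⊕b19⊕b22⊕b23⊕b26⊕b27⊕b30⊕b31 = 1⊕0⊕0⊕1⊕1⊕1⊕0⊕1⊕0⊕1⊕0⊕0⊕1⊕0⊕1⊕1 = 1
s4: b4⊕b5⊕b6⊕b7⊕b12⊕b13⊕b14⊕b15⊕b20⊕b21⊕b22⊕b23⊕b28⊕b29⊕b30⊕b31 = 0⊕1⊕0⊕1⊕1⊕0⊕0⊕1⊕1⊕1⊕0⊕0⊕0⊕0⊕1⊕1 = 0
s8: b8⊕b9⊕b10⊕b11⊕b12⊕b13⊕b14⊕b15⊕b24⊕b25⊕b26⊕b27⊕b28⊕b29⊕b30⊕b31 = 0⊕0⊕1⊕1⊕1⊕0⊕0⊕1⊕0⊕0⊕1⊕0⊕0⊕0⊕1⊕1 = 1
s16: b16⊕b17⊕b18⊕b19⊕b20⊕b21⊕b22⊕b23⊕b24⊕b25⊕b26⊕b27⊕b28⊕b29⊕b30⊕b31 = 0⊕1⊕0⊕1⊕1⊕1⊕0⊕0⊕0⊕0⊕1⊕0⊕0⊕0⊕1⊕1 = 1
Syndrome (s16...s1) = 11010 → position 26.
Overall parity (XOR of all 32 bits, including p0): 1⊕0⊕1⊕0⊕0⊕1⊕0⊕1⊕0⊕0⊕1⊕1⊕1⊕0⊕0⊕1⊕0⊕1⊕0⊕1⊕1⊕1⊕0⊕0⊕0⊕0⊕1⊕0⊕0⊕0⊕1⊕1 = 1
Overall=1, syndrome position=26 → single-bit error at position 26.

single 26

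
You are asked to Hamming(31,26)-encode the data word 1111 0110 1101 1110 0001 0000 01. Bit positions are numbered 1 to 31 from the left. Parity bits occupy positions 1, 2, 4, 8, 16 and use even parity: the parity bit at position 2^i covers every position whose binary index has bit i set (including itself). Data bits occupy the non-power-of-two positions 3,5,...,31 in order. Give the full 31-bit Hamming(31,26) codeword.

Place data bits at non-power-of-two positions: b3=1, b5=1, b6=1, b7=1, b9=0, b10=1, b11=1, b12=0, b13=1, b14=1, b15=0, b17=1, b18=1, b19=1, b20=1, b21=0, b22=0, b23=0, b24=0, b25=1, b26=0, b27=0, b28=0, b29=0, b30=0, b31=1.
p1 = XOR of data positions {3,5,7,9,11,13,15,17,19,21,23,25,27,29,31} = 1⊕1⊕1⊕0⊕1⊕1⊕0⊕1⊕1⊕0⊕0⊕1⊕0⊕0⊕1 = 1
p2 = XOR of data positions {3,6,7,10,11,14,15,18,19,22,23,26,27,30,31} = 1⊕1⊕1⊕1⊕1⊕1⊕0⊕1⊕1⊕0⊕0⊕0⊕0⊕0⊕1 = 1
p4 = XOR of data positions {5,6,7,12,13,14,15,20,21,22,23,28,29,30,31} = 1⊕1⊕1⊕0⊕1⊕1⊕0⊕1⊕0⊕0⊕0⊕0⊕0⊕0⊕1 = 1
p8 = XOR of data positions {9,10,11,12,13,14,15,24,25,26,27,28,29,30,31} = 0⊕1⊕1⊕0⊕1⊕1⊕0⊕0⊕1⊕0⊕0⊕0⊕0⊕0⊕1 = 0
p16 = XOR of data positions {17,18,19,20,21,22,23,24,25,26,27,28,29,30,31} = 1⊕1⊕1⊕1⊕0⊕0⊕0⊕0⊕1⊕0⊕0⊕0⊕0⊕0⊕1 = 0
Codeword b1..b31 = 1111111001101100111100001000001

1111111001101100111100001000001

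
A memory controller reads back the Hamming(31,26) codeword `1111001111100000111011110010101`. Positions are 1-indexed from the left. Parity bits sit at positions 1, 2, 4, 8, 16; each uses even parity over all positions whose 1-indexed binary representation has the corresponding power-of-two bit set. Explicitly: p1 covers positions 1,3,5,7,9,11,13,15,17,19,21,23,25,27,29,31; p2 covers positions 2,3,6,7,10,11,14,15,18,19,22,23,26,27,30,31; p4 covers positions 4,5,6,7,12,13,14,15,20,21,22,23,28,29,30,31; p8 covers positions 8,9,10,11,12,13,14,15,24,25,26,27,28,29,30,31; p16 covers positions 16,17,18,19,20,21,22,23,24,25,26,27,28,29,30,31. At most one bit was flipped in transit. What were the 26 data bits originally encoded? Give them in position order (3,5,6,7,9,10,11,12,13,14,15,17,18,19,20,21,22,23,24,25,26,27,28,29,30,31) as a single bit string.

10111110000111011110010101

s1: b1⊕b3⊕b5⊕b7⊕b9⊕b11⊕b13⊕b15⊕b17⊕b19⊕b21⊕b23⊕b25⊕b27⊕b29⊕b31 = 1⊕1⊕0⊕1⊕1⊕1⊕0⊕0⊕1⊕1⊕1⊕1⊕0⊕1⊕1⊕1 = 0
s2: b2⊕b3⊕b6⊕b7⊕b10⊕b11⊕b14⊕b15⊕b18⊕b19⊕b22⊕b23⊕b26⊕b27⊕b30⊕b31 = 1⊕1⊕0⊕1⊕1⊕1⊕0⊕0⊕1⊕1⊕1⊕1⊕0⊕1⊕0⊕1 = 1
s4: b4⊕b5⊕b6⊕b7⊕b12⊕b13⊕b14⊕b15⊕b20⊕b21⊕b22⊕b23⊕b28⊕b29⊕b30⊕b31 = 1⊕0⊕0⊕1⊕0⊕0⊕0⊕0⊕0⊕1⊕1⊕1⊕0⊕1⊕0⊕1 = 1
s8: b8⊕b9⊕b10⊕b11⊕b12⊕b13⊕b14⊕b15⊕b24⊕b25⊕b26⊕b27⊕b28⊕b29⊕b30⊕b31 = 1⊕1⊕1⊕1⊕0⊕0⊕0⊕0⊕1⊕0⊕0⊕1⊕0⊕1⊕0⊕1 = 0
s16: b16⊕b17⊕b18⊕b19⊕b20⊕b21⊕b22⊕b23⊕b24⊕b25⊕b26⊕b27⊕b28⊕b29⊕b30⊕b31 = 0⊕1⊕1⊕1⊕0⊕1⊕1⊕1⊕1⊕0⊕0⊕1⊕0⊕1⊕0⊕1 = 0
Syndrome (s16...s1) = 00110 → position 6.
Flip bit 6: corrected codeword = 1111011111100000111011110010101
Data bits at positions 3,5,6,7,9,10,11,12,13,14,15,17,18,19,20,21,22,23,24,25,26,27,28,29,30,31: 10111110000111011110010101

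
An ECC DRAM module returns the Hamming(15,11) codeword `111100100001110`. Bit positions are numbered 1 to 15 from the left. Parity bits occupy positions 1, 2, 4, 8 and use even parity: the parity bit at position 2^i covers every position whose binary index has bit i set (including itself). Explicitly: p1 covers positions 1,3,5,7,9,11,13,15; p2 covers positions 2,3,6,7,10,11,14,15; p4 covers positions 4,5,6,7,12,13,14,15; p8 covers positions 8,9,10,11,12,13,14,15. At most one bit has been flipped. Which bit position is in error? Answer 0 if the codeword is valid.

12

s1: b1⊕b3⊕b5⊕b7⊕b9⊕b11⊕b13⊕b15 = 1⊕1⊕0⊕1⊕0⊕0⊕1⊕0 = 0
s2: b2⊕b3⊕b6⊕b7⊕b10⊕b11⊕b14⊕b15 = 1⊕1⊕0⊕1⊕0⊕0⊕1⊕0 = 0
s4: b4⊕b5⊕b6⊕b7⊕b12⊕b13⊕b14⊕b15 = 1⊕0⊕0⊕1⊕1⊕1⊕1⊕0 = 1
s8: b8⊕b9⊕b10⊕b11⊕b12⊕b13⊕b14⊕b15 = 0⊕0⊕0⊕0⊕1⊕1⊕1⊕0 = 1
Syndrome (s8...s1) = 1100 → position 12.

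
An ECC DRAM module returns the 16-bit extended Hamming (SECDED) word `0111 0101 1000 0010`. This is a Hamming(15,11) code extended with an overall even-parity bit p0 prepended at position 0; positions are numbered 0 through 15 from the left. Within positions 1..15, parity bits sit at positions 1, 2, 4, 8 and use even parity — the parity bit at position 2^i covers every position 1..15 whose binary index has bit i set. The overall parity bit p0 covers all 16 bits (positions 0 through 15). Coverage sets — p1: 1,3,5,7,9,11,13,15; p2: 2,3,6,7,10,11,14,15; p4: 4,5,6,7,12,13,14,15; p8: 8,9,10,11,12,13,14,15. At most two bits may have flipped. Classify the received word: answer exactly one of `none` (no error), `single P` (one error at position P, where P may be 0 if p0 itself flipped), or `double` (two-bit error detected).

s1: b1⊕b3⊕b5⊕b7⊕b9⊕b11⊕b13⊕b15 = 1⊕1⊕1⊕1⊕0⊕0⊕0⊕0 = 0
s2: b2⊕b3⊕b6⊕b7⊕b10⊕b11⊕b14⊕b15 = 1⊕1⊕0⊕1⊕0⊕0⊕1⊕0 = 0
s4: b4⊕b5⊕b6⊕b7⊕b12⊕b13⊕b14⊕b15 = 0⊕1⊕0⊕1⊕0⊕0⊕1⊕0 = 1
s8: b8⊕b9⊕b10⊕b11⊕b12⊕b13⊕b14⊕b15 = 1⊕0⊕0⊕0⊕0⊕0⊕1⊕0 = 0
Syndrome (s8...s1) = 0100 → position 4.
Overall parity (XOR of all 16 bits, including p0): 0⊕1⊕1⊕1⊕0⊕1⊕0⊕1⊕1⊕0⊕0⊕0⊕0⊕0⊕1⊕0 = 1
Overall=1, syndrome position=4 → single-bit error at position 4.

single 4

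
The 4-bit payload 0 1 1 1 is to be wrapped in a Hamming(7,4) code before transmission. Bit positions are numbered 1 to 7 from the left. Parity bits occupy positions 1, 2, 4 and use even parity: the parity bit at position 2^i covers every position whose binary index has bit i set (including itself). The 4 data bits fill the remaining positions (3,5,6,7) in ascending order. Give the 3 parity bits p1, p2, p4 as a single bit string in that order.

001

Place data bits at non-power-of-two positions: b3=0, b5=1, b6=1, b7=1.
p1 = XOR of data positions {3,5,7} = 0⊕1⊕1 = 0
p2 = XOR of data positions {3,6,7} = 0⊕1⊕1 = 0
p4 = XOR of data positions {5,6,7} = 1⊕1⊕1 = 1
Parity bits p1,p2,p4 = 001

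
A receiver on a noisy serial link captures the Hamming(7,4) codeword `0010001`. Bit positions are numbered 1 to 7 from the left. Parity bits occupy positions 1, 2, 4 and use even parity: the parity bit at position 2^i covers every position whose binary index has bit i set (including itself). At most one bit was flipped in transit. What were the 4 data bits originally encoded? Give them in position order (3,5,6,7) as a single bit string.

s1: b1⊕b3⊕b5⊕b7 = 0⊕1⊕0⊕1 = 0
s2: b2⊕b3⊕b6⊕b7 = 0⊕1⊕0⊕1 = 0
s4: b4⊕b5⊕b6⊕b7 = 0⊕0⊕0⊕1 = 1
Syndrome (s4...s1) = 100 → position 4.
Flip bit 4: corrected codeword = 0011001
Data bits at positions 3,5,6,7: 1001

1001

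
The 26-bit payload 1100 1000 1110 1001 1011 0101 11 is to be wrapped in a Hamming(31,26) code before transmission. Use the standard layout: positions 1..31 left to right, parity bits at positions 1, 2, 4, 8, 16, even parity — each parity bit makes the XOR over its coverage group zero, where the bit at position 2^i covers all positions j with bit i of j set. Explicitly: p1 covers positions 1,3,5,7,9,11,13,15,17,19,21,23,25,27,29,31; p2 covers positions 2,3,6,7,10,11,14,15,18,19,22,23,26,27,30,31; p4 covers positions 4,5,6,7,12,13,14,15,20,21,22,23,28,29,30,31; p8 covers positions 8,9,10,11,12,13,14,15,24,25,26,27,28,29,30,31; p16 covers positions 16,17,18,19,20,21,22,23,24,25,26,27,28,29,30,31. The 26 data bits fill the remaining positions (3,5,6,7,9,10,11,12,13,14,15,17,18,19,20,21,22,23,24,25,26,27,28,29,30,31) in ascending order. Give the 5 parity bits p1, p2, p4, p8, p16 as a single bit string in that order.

Place data bits at non-power-of-two positions: b3=1, b5=1, b6=0, b7=0, b9=1, b10=0, b11=0, b12=0, b13=1, b14=1, b15=1, b17=0, b18=1, b19=0, b20=0, b21=1, b22=1, b23=0, b24=1, b25=1, b26=0, b27=1, b28=0, b29=1, b30=1, b31=1.
p1 = XOR of data positions {3,5,7,9,11,13,15,17,19,21,23,25,27,29,31} = 1⊕1⊕0⊕1⊕0⊕1⊕1⊕0⊕0⊕1⊕0⊕1⊕1⊕1⊕1 = 0
p2 = XOR of data positions {3,6,7,10,11,14,15,18,19,22,23,26,27,30,31} = 1⊕0⊕0⊕0⊕0⊕1⊕1⊕1⊕0⊕1⊕0⊕0⊕1⊕1⊕1 = 0
p4 = XOR of data positions {5,6,7,12,13,14,15,20,21,22,23,28,29,30,31} = 1⊕0⊕0⊕0⊕1⊕1⊕1⊕0⊕1⊕1⊕0⊕0⊕1⊕1⊕1 = 1
p8 = XOR of data positions {9,10,11,12,13,14,15,24,25,26,27,28,29,30,31} = 1⊕0⊕0⊕0⊕1⊕1⊕1⊕1⊕1⊕0⊕1⊕0⊕1⊕1⊕1 = 0
p16 = XOR of data positions {17,18,19,20,21,22,23,24,25,26,27,28,29,30,31} = 0⊕1⊕0⊕0⊕1⊕1⊕0⊕1⊕1⊕0⊕1⊕0⊕1⊕1⊕1 = 1
Parity bits p1,p2,p4,p8,p16 = 00101

00101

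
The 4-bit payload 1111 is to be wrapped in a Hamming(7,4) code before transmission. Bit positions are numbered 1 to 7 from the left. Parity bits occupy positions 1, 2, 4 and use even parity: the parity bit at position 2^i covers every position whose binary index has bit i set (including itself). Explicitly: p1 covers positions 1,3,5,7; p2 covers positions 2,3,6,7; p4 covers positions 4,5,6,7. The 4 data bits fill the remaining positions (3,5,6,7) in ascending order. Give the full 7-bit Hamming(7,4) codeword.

Place data bits at non-power-of-two positions: b3=1, b5=1, b6=1, b7=1.
p1 = XOR of data positions {3,5,7} = 1⊕1⊕1 = 1
p2 = XOR of data positions {3,6,7} = 1⊕1⊕1 = 1
p4 = XOR of data positions {5,6,7} = 1⊕1⊕1 = 1
Codeword b1..b7 = 1111111

1111111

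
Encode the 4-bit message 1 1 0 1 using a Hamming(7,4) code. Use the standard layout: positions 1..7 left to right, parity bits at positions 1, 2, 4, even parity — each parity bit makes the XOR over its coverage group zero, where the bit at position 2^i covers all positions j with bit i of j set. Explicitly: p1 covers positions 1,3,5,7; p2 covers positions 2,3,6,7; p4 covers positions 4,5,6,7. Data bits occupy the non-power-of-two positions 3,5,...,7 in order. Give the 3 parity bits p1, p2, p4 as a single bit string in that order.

Place data bits at non-power-of-two positions: b3=1, b5=1, b6=0, b7=1.
p1 = XOR of data positions {3,5,7} = 1⊕1⊕1 = 1
p2 = XOR of data positions {3,6,7} = 1⊕0⊕1 = 0
p4 = XOR of data positions {5,6,7} = 1⊕0⊕1 = 0
Parity bits p1,p2,p4 = 100

100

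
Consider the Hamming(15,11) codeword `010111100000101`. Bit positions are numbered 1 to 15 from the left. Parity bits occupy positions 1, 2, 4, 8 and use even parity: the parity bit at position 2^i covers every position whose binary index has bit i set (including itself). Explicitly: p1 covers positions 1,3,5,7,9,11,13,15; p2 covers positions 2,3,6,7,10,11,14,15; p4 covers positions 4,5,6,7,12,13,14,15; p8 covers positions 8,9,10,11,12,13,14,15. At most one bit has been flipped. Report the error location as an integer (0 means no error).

0

s1: b1⊕b3⊕b5⊕b7⊕b9⊕b11⊕b13⊕b15 = 0⊕0⊕1⊕1⊕0⊕0⊕1⊕1 = 0
s2: b2⊕b3⊕b6⊕b7⊕b10⊕b11⊕b14⊕b15 = 1⊕0⊕1⊕1⊕0⊕0⊕0⊕1 = 0
s4: b4⊕b5⊕b6⊕b7⊕b12⊕b13⊕b14⊕b15 = 1⊕1⊕1⊕1⊕0⊕1⊕0⊕1 = 0
s8: b8⊕b9⊕b10⊕b11⊕b12⊕b13⊕b14⊕b15 = 0⊕0⊕0⊕0⊕0⊕1⊕0⊕1 = 0
Syndrome (s8...s1) = 0000 → position 0 (no error).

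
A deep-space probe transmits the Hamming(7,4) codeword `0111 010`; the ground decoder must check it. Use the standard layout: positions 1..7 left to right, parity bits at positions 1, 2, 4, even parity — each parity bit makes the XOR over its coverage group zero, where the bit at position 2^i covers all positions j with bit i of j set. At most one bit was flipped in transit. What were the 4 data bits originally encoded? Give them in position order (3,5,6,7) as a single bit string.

0010

s1: b1⊕b3⊕b5⊕b7 = 0⊕1⊕0⊕0 = 1
s2: b2⊕b3⊕b6⊕b7 = 1⊕1⊕1⊕0 = 1
s4: b4⊕b5⊕b6⊕b7 = 1⊕0⊕1⊕0 = 0
Syndrome (s4...s1) = 011 → position 3.
Flip bit 3: corrected codeword = 0101010
Data bits at positions 3,5,6,7: 0010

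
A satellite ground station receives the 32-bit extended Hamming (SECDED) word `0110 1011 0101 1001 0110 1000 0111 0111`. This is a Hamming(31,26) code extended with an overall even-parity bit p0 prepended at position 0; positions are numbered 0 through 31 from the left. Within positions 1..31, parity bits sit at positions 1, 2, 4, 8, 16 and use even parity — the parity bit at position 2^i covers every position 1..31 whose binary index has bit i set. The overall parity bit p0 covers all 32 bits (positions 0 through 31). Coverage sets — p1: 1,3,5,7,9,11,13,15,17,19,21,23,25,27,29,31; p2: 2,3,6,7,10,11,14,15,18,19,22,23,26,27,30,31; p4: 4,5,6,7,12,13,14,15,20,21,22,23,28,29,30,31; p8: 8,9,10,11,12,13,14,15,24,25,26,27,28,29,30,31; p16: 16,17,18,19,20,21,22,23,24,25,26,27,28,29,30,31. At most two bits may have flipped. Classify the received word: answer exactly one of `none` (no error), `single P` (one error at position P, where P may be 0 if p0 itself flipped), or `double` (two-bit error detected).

s1: b1⊕b3⊕b5⊕b7⊕b9⊕b11⊕b13⊕b15⊕b17⊕b19⊕b21⊕b23⊕b25⊕b27⊕b29⊕b31 = 1⊕0⊕0⊕1⊕1⊕1⊕0⊕1⊕1⊕0⊕0⊕0⊕1⊕1⊕1⊕1 = 0
s2: b2⊕b3⊕b6⊕b7⊕b10⊕b11⊕b14⊕b15⊕b18⊕b19⊕b22⊕b23⊕b26⊕b27⊕b30⊕b31 = 1⊕0⊕1⊕1⊕0⊕1⊕0⊕1⊕1⊕0⊕0⊕0⊕1⊕1⊕1⊕1 = 0
s4: b4⊕b5⊕b6⊕b7⊕b12⊕b13⊕b14⊕b15⊕b20⊕b21⊕b22⊕b23⊕b28⊕b29⊕b30⊕b31 = 1⊕0⊕1⊕1⊕1⊕0⊕0⊕1⊕1⊕0⊕0⊕0⊕0⊕1⊕1⊕1 = 1
s8: b8⊕b9⊕b10⊕b11⊕b12⊕b13⊕b14⊕b15⊕b24⊕b25⊕b26⊕b27⊕b28⊕b29⊕b30⊕b31 = 0⊕1⊕0⊕1⊕1⊕0⊕0⊕1⊕0⊕1⊕1⊕1⊕0⊕1⊕1⊕1 = 0
s16: b16⊕b17⊕b18⊕b19⊕b20⊕b21⊕b22⊕b23⊕b24⊕b25⊕b26⊕b27⊕b28⊕b29⊕b30⊕b31 = 0⊕1⊕1⊕0⊕1⊕0⊕0⊕0⊕0⊕1⊕1⊕1⊕0⊕1⊕1⊕1 = 1
Syndrome (s16...s1) = 10100 → position 20.
Overall parity (XOR of all 32 bits, including p0): 0⊕1⊕1⊕0⊕1⊕0⊕1⊕1⊕0⊕1⊕0⊕1⊕1⊕0⊕0⊕1⊕0⊕1⊕1⊕0⊕1⊕0⊕0⊕0⊕0⊕1⊕1⊕1⊕0⊕1⊕1⊕1 = 0
Overall=0, syndrome position=20 → double-bit error detected (uncorrectable).

double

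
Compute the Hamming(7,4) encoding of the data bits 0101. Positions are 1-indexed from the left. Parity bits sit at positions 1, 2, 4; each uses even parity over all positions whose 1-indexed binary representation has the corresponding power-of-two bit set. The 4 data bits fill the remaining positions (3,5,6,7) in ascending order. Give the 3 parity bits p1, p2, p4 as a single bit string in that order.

010

Place data bits at non-power-of-two positions: b3=0, b5=1, b6=0, b7=1.
p1 = XOR of data positions {3,5,7} = 0⊕1⊕1 = 0
p2 = XOR of data positions {3,6,7} = 0⊕0⊕1 = 1
p4 = XOR of data positions {5,6,7} = 1⊕0⊕1 = 0
Parity bits p1,p2,p4 = 010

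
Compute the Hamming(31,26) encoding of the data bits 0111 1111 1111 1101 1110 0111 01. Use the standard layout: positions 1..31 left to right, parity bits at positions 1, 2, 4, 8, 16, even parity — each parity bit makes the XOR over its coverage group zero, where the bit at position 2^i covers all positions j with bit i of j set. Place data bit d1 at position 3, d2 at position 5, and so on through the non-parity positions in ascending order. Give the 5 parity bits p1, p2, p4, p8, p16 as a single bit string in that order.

Place data bits at non-power-of-two positions: b3=0, b5=1, b6=1, b7=1, b9=1, b10=1, b11=1, b12=1, b13=1, b14=1, b15=1, b17=1, b18=1, b19=1, b20=0, b21=1, b22=1, b23=1, b24=1, b25=0, b26=0, b27=1, b28=1, b29=1, b30=0, b31=1.
p1 = XOR of data positions {3,5,7,9,11,13,15,17,19,21,23,25,27,29,31} = 0⊕1⊕1⊕1⊕1⊕1⊕1⊕1⊕1⊕1⊕1⊕0⊕1⊕1⊕1 = 1
p2 = XOR of data positions {3,6,7,10,11,14,15,18,19,22,23,26,27,30,31} = 0⊕1⊕1⊕1⊕1⊕1⊕1⊕1⊕1⊕1⊕1⊕0⊕1⊕0⊕1 = 0
p4 = XOR of data positions {5,6,7,12,13,14,15,20,21,22,23,28,29,30,31} = 1⊕1⊕1⊕1⊕1⊕1⊕1⊕0⊕1⊕1⊕1⊕1⊕1⊕0⊕1 = 1
p8 = XOR of data positions {9,10,11,12,13,14,15,24,25,26,27,28,29,30,31} = 1⊕1⊕1⊕1⊕1⊕1⊕1⊕1⊕0⊕0⊕1⊕1⊕1⊕0⊕1 = 0
p16 = XOR of data positions {17,18,19,20,21,22,23,24,25,26,27,28,29,30,31} = 1⊕1⊕1⊕0⊕1⊕1⊕1⊕1⊕0⊕0⊕1⊕1⊕1⊕0⊕1 = 1
Parity bits p1,p2,p4,p8,p16 = 10101

10101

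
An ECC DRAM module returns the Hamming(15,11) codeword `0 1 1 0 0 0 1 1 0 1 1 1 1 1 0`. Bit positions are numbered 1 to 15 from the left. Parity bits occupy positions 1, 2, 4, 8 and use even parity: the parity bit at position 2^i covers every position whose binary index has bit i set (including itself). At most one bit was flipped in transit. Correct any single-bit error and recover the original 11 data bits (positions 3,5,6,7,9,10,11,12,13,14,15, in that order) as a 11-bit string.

s1: b1⊕b3⊕b5⊕b7⊕b9⊕b11⊕b13⊕b15 = 0⊕1⊕0⊕1⊕0⊕1⊕1⊕0 = 0
s2: b2⊕b3⊕b6⊕b7⊕b10⊕b11⊕b14⊕b15 = 1⊕1⊕0⊕1⊕1⊕1⊕1⊕0 = 0
s4: b4⊕b5⊕b6⊕b7⊕b12⊕b13⊕b14⊕b15 = 0⊕0⊕0⊕1⊕1⊕1⊕1⊕0 = 0
s8: b8⊕b9⊕b10⊕b11⊕b12⊕b13⊕b14⊕b15 = 1⊕0⊕1⊕1⊕1⊕1⊕1⊕0 = 0
Syndrome (s8...s1) = 0000 → position 0 (no error).
No correction needed.
Data bits at positions 3,5,6,7,9,10,11,12,13,14,15: 10010111110

10010111110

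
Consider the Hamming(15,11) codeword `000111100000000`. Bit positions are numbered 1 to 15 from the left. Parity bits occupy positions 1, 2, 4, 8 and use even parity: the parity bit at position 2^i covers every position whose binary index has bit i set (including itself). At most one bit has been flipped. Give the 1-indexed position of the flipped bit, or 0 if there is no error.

s1: b1⊕b3⊕b5⊕b7⊕b9⊕b11⊕b13⊕b15 = 0⊕0⊕1⊕1⊕0⊕0⊕0⊕0 = 0
s2: b2⊕b3⊕b6⊕b7⊕b10⊕b11⊕b14⊕b15 = 0⊕0⊕1⊕1⊕0⊕0⊕0⊕0 = 0
s4: b4⊕b5⊕b6⊕b7⊕b12⊕b13⊕b14⊕b15 = 1⊕1⊕1⊕1⊕0⊕0⊕0⊕0 = 0
s8: b8⊕b9⊕b10⊕b11⊕b12⊕b13⊕b14⊕b15 = 0⊕0⊕0⊕0⊕0⊕0⊕0⊕0 = 0
Syndrome (s8...s1) = 0000 → position 0 (no error).

0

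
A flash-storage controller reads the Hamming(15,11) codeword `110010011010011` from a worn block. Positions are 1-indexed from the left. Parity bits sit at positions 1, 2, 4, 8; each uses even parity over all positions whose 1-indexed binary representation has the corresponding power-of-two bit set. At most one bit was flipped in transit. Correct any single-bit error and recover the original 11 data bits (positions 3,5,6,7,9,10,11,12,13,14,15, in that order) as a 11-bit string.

01001010111

s1: b1⊕b3⊕b5⊕b7⊕b9⊕b11⊕b13⊕b15 = 1⊕0⊕1⊕0⊕1⊕1⊕0⊕1 = 1
s2: b2⊕b3⊕b6⊕b7⊕b10⊕b11⊕b14⊕b15 = 1⊕0⊕0⊕0⊕0⊕1⊕1⊕1 = 0
s4: b4⊕b5⊕b6⊕b7⊕b12⊕b13⊕b14⊕b15 = 0⊕1⊕0⊕0⊕0⊕0⊕1⊕1 = 1
s8: b8⊕b9⊕b10⊕b11⊕b12⊕b13⊕b14⊕b15 = 1⊕1⊕0⊕1⊕0⊕0⊕1⊕1 = 1
Syndrome (s8...s1) = 1101 → position 13.
Flip bit 13: corrected codeword = 110010011010111
Data bits at positions 3,5,6,7,9,10,11,12,13,14,15: 01001010111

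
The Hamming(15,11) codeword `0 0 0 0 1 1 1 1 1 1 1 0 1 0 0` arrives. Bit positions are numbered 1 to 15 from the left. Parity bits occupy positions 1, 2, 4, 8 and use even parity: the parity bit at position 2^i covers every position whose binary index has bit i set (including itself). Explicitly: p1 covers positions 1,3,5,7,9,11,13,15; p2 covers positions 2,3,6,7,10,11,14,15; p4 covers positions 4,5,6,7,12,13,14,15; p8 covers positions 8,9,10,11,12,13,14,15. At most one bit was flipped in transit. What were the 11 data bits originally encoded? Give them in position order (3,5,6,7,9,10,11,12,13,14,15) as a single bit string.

s1: b1⊕b3⊕b5⊕b7⊕b9⊕b11⊕b13⊕b15 = 0⊕0⊕1⊕1⊕1⊕1⊕1⊕0 = 1
s2: b2⊕b3⊕b6⊕b7⊕b10⊕b11⊕b14⊕b15 = 0⊕0⊕1⊕1⊕1⊕1⊕0⊕0 = 0
s4: b4⊕b5⊕b6⊕b7⊕b12⊕b13⊕b14⊕b15 = 0⊕1⊕1⊕1⊕0⊕1⊕0⊕0 = 0
s8: b8⊕b9⊕b10⊕b11⊕b12⊕b13⊕b14⊕b15 = 1⊕1⊕1⊕1⊕0⊕1⊕0⊕0 = 1
Syndrome (s8...s1) = 1001 → position 9.
Flip bit 9: corrected codeword = 000011110110100
Data bits at positions 3,5,6,7,9,10,11,12,13,14,15: 01110110100

01110110100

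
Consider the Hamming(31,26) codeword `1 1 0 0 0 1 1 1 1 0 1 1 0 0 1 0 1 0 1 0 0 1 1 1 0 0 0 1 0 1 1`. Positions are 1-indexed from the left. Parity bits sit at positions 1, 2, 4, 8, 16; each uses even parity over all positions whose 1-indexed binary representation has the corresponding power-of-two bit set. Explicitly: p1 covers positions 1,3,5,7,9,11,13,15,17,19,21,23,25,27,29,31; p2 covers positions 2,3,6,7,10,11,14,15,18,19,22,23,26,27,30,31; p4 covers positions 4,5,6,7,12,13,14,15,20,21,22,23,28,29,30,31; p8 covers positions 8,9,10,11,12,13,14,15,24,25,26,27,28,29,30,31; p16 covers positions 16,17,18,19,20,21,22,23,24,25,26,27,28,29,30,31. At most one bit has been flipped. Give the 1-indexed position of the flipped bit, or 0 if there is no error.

13

s1: b1⊕b3⊕b5⊕b7⊕b9⊕b11⊕b13⊕b15⊕b17⊕b19⊕b21⊕b23⊕b25⊕b27⊕b29⊕b31 = 1⊕0⊕0⊕1⊕1⊕1⊕0⊕1⊕1⊕1⊕0⊕1⊕0⊕0⊕0⊕1 = 1
s2: b2⊕b3⊕b6⊕b7⊕b10⊕b11⊕b14⊕b15⊕b18⊕b19⊕b22⊕b23⊕b26⊕b27⊕b30⊕b31 = 1⊕0⊕1⊕1⊕0⊕1⊕0⊕1⊕0⊕1⊕1⊕1⊕0⊕0⊕1⊕1 = 0
s4: b4⊕b5⊕b6⊕b7⊕b12⊕b13⊕b14⊕b15⊕b20⊕b21⊕b22⊕b23⊕b28⊕b29⊕b30⊕b31 = 0⊕0⊕1⊕1⊕1⊕0⊕0⊕1⊕0⊕0⊕1⊕1⊕1⊕0⊕1⊕1 = 1
s8: b8⊕b9⊕b10⊕b11⊕b12⊕b13⊕b14⊕b15⊕b24⊕b25⊕b26⊕b27⊕b28⊕b29⊕b30⊕b31 = 1⊕1⊕0⊕1⊕1⊕0⊕0⊕1⊕1⊕0⊕0⊕0⊕1⊕0⊕1⊕1 = 1
s16: b16⊕b17⊕b18⊕b19⊕b20⊕b21⊕b22⊕b23⊕b24⊕b25⊕b26⊕b27⊕b28⊕b29⊕b30⊕b31 = 0⊕1⊕0⊕1⊕0⊕0⊕1⊕1⊕1⊕0⊕0⊕0⊕1⊕0⊕1⊕1 = 0
Syndrome (s16...s1) = 01101 → position 13.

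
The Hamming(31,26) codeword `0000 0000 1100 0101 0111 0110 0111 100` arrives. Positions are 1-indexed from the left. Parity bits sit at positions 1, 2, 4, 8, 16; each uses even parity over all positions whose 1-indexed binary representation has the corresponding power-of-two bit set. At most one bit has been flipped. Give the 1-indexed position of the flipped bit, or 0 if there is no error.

s1: b1⊕b3⊕b5⊕b7⊕b9⊕b11⊕b13⊕b15⊕b17⊕b19⊕b21⊕b23⊕b25⊕b27⊕b29⊕b31 = 0⊕0⊕0⊕0⊕1⊕0⊕0⊕0⊕0⊕1⊕0⊕1⊕0⊕1⊕1⊕0 = 1
s2: b2⊕b3⊕b6⊕b7⊕b10⊕b11⊕b14⊕b15⊕b18⊕b19⊕b22⊕b23⊕b26⊕b27⊕b30⊕b31 = 0⊕0⊕0⊕0⊕1⊕0⊕1⊕0⊕1⊕1⊕1⊕1⊕1⊕1⊕0⊕0 = 0
s4: b4⊕b5⊕b6⊕b7⊕b12⊕b13⊕b14⊕b15⊕b20⊕b21⊕b22⊕b23⊕b28⊕b29⊕b30⊕b31 = 0⊕0⊕0⊕0⊕0⊕0⊕1⊕0⊕1⊕0⊕1⊕1⊕1⊕1⊕0⊕0 = 0
s8: b8⊕b9⊕b10⊕b11⊕b12⊕b13⊕b14⊕b15⊕b24⊕b25⊕b26⊕b27⊕b28⊕b29⊕b30⊕b31 = 0⊕1⊕1⊕0⊕0⊕0⊕1⊕0⊕0⊕0⊕1⊕1⊕1⊕1⊕0⊕0 = 1
s16: b16⊕b17⊕b18⊕b19⊕b20⊕b21⊕b22⊕b23⊕b24⊕b25⊕b26⊕b27⊕b28⊕b29⊕b30⊕b31 = 1⊕0⊕1⊕1⊕1⊕0⊕1⊕1⊕0⊕0⊕1⊕1⊕1⊕1⊕0⊕0 = 0
Syndrome (s16...s1) = 01001 → position 9.

9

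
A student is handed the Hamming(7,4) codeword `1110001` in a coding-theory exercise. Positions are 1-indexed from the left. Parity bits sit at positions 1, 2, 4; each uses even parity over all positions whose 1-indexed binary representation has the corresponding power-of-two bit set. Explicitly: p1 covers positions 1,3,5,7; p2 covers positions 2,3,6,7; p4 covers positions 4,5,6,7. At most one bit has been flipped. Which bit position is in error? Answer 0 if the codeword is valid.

s1: b1⊕b3⊕b5⊕b7 = 1⊕1⊕0⊕1 = 1
s2: b2⊕b3⊕b6⊕b7 = 1⊕1⊕0⊕1 = 1
s4: b4⊕b5⊕b6⊕b7 = 0⊕0⊕0⊕1 = 1
Syndrome (s4...s1) = 111 → position 7.

7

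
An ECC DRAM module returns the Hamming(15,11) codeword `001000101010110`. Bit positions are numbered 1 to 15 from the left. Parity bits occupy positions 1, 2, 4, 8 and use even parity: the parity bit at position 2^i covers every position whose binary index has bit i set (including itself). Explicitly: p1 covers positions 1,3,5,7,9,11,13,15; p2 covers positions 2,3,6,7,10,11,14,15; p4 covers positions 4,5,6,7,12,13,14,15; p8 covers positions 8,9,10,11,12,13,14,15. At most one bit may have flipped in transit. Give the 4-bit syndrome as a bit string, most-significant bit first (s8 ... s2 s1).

0101

s1: b1⊕b3⊕b5⊕b7⊕b9⊕b11⊕b13⊕b15 = 0⊕1⊕0⊕1⊕1⊕1⊕1⊕0 = 1
s2: b2⊕b3⊕b6⊕b7⊕b10⊕b11⊕b14⊕b15 = 0⊕1⊕0⊕1⊕0⊕1⊕1⊕0 = 0
s4: b4⊕b5⊕b6⊕b7⊕b12⊕b13⊕b14⊕b15 = 0⊕0⊕0⊕1⊕0⊕1⊕1⊕0 = 1
s8: b8⊕b9⊕b10⊕b11⊕b12⊕b13⊕b14⊕b15 = 0⊕1⊕0⊕1⊕0⊕1⊕1⊕0 = 0
Syndrome (s8...s1) = 0101 → position 5.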